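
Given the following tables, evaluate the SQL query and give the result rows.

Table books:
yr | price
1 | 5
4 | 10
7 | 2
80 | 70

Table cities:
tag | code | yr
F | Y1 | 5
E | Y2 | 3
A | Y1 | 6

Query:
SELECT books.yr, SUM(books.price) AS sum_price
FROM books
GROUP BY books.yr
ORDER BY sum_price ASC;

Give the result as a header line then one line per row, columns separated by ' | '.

== RESULT ==
books.yr | sum_price
7 | 2
1 | 5
4 | 10
80 | 70

Derivation:
After GROUP BY (4 rows):
books.yr | sum_price
1 | 5
4 | 10
7 | 2
80 | 70
After ORDER BY (4 rows):
books.yr | sum_price
7 | 2
1 | 5
4 | 10
80 | 70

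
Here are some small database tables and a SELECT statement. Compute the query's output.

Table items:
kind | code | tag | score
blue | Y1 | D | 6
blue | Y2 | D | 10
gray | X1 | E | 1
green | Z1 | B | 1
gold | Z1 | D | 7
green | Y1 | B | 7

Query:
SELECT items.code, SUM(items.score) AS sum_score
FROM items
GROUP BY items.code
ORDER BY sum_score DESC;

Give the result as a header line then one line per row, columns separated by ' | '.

== RESULT ==
items.code | sum_score
Y1 | 13
Y2 | 10
Z1 | 8
X1 | 1

Derivation:
After GROUP BY (4 rows):
items.code | sum_score
Y1 | 13
Y2 | 10
X1 | 1
Z1 | 8
After ORDER BY (4 rows):
items.code | sum_score
Y1 | 13
Y2 | 10
Z1 | 8
X1 | 1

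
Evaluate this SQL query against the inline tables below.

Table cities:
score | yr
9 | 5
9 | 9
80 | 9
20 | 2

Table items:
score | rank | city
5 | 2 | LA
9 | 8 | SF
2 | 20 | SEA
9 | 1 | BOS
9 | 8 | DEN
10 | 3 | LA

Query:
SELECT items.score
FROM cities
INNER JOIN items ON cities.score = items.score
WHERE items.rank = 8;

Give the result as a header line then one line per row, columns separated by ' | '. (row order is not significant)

== RESULT ==
items.score
9
9
9
9

Derivation:
After JOIN items (6 rows):
cities.score | cities.yr | items.score | items.rank | items.city
9 | 5 | 9 | 8 | SF
9 | 5 | 9 | 1 | BOS
9 | 5 | 9 | 8 | DEN
9 | 9 | 9 | 8 | SF
9 | 9 | 9 | 1 | BOS
9 | 9 | 9 | 8 | DEN
After WHERE (4 rows):
cities.score | cities.yr | items.score | items.rank | items.city
9 | 5 | 9 | 8 | SF
9 | 5 | 9 | 8 | DEN
9 | 9 | 9 | 8 | SF
9 | 9 | 9 | 8 | DEN
After SELECT (4 rows):
items.score
9
9
9
9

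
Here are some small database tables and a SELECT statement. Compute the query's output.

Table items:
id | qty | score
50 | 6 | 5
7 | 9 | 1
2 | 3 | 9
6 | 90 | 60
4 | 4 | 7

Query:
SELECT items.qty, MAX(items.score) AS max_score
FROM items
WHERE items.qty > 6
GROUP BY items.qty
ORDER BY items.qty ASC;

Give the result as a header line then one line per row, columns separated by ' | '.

== RESULT ==
items.qty | max_score
9 | 1
90 | 60

Derivation:
After WHERE (2 rows):
items.id | items.qty | items.score
7 | 9 | 1
6 | 90 | 60
After GROUP BY (2 rows):
items.qty | max_score
9 | 1
90 | 60
After ORDER BY (2 rows):
items.qty | max_score
9 | 1
90 | 60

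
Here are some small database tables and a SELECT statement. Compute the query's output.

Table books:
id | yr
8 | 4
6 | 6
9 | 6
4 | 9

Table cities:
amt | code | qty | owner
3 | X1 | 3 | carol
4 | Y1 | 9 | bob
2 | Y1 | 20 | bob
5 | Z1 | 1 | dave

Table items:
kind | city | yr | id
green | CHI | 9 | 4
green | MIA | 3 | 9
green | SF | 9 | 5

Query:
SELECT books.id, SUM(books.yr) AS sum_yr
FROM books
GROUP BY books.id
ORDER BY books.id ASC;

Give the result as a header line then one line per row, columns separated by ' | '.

== RESULT ==
books.id | sum_yr
4 | 9
6 | 6
8 | 4
9 | 6

Derivation:
After GROUP BY (4 rows):
books.id | sum_yr
8 | 4
6 | 6
9 | 6
4 | 9
After ORDER BY (4 rows):
books.id | sum_yr
4 | 9
6 | 6
8 | 4
9 | 6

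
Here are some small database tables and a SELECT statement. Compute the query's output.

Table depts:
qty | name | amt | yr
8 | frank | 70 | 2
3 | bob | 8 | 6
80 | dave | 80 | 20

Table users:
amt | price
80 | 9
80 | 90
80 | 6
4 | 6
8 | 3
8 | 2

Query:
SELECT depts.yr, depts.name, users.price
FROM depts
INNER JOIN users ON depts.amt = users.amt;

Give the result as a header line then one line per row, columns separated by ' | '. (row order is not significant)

== RESULT ==
depts.yr | depts.name | users.price
6 | bob | 3
6 | bob | 2
20 | dave | 9
20 | dave | 90
20 | dave | 6

Derivation:
After JOIN users (5 rows):
depts.qty | depts.name | depts.amt | depts.yr | users.amt | users.price
3 | bob | 8 | 6 | 8 | 3
3 | bob | 8 | 6 | 8 | 2
80 | dave | 80 | 20 | 80 | 9
80 | dave | 80 | 20 | 80 | 90
80 | dave | 80 | 20 | 80 | 6
After SELECT (5 rows):
depts.yr | depts.name | users.price
6 | bob | 3
6 | bob | 2
20 | dave | 9
20 | dave | 90
20 | dave | 6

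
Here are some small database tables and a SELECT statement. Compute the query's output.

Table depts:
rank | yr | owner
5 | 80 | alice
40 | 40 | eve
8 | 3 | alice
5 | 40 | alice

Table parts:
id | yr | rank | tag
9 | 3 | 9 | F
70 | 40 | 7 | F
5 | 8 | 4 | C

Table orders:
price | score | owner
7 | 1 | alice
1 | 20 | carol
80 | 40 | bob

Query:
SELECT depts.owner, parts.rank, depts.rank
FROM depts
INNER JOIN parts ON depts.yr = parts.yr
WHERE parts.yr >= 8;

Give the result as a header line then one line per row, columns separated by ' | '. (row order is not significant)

After JOIN parts (3 rows):
depts.rank | depts.yr | depts.owner | parts.id | parts.yr | parts.rank | parts.tag
40 | 40 | eve | 70 | 40 | 7 | F
8 | 3 | alice | 9 | 3 | 9 | F
5 | 40 | alice | 70 | 40 | 7 | F
After WHERE (2 rows):
depts.rank | depts.yr | depts.owner | parts.id | parts.yr | parts.rank | parts.tag
40 | 40 | eve | 70 | 40 | 7 | F
5 | 40 | alice | 70 | 40 | 7 | F
After SELECT (2 rows):
depts.owner | parts.rank | depts.rank
eve | 7 | 40
alice | 7 | 5

== RESULT ==
depts.owner | parts.rank | depts.rank
eve | 7 | 40
alice | 7 | 5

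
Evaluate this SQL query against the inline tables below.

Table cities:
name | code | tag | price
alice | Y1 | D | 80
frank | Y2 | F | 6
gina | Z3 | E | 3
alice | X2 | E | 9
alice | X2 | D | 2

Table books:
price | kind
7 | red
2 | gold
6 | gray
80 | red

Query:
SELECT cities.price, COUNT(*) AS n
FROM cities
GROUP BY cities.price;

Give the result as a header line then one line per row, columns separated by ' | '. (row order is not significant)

After GROUP BY (5 rows):
cities.price | n
80 | 1
6 | 1
3 | 1
9 | 1
2 | 1

== RESULT ==
cities.price | n
80 | 1
6 | 1
3 | 1
9 | 1
2 | 1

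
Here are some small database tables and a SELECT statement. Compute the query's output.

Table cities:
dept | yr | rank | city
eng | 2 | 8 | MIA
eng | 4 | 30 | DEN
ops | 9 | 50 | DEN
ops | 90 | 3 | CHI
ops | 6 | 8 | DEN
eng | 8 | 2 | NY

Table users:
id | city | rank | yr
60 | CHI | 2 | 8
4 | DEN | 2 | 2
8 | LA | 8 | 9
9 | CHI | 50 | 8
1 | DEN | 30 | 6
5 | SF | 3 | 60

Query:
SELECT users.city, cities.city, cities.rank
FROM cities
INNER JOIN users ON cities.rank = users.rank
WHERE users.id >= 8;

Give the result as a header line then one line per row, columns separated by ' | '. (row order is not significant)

After JOIN users (7 rows):
cities.dept | cities.yr | cities.rank | cities.city | users.id | users.city | users.rank | users.yr
eng | 2 | 8 | MIA | 8 | LA | 8 | 9
eng | 4 | 30 | DEN | 1 | DEN | 30 | 6
ops | 9 | 50 | DEN | 9 | CHI | 50 | 8
ops | 90 | 3 | CHI | 5 | SF | 3 | 60
ops | 6 | 8 | DEN | 8 | LA | 8 | 9
eng | 8 | 2 | NY | 60 | CHI | 2 | 8
eng | 8 | 2 | NY | 4 | DEN | 2 | 2
After WHERE (4 rows):
cities.dept | cities.yr | cities.rank | cities.city | users.id | users.city | users.rank | users.yr
eng | 2 | 8 | MIA | 8 | LA | 8 | 9
ops | 9 | 50 | DEN | 9 | CHI | 50 | 8
ops | 6 | 8 | DEN | 8 | LA | 8 | 9
eng | 8 | 2 | NY | 60 | CHI | 2 | 8
After SELECT (4 rows):
users.city | cities.city | cities.rank
LA | MIA | 8
CHI | DEN | 50
LA | DEN | 8
CHI | NY | 2

== RESULT ==
users.city | cities.city | cities.rank
LA | MIA | 8
CHI | DEN | 50
LA | DEN | 8
CHI | NY | 2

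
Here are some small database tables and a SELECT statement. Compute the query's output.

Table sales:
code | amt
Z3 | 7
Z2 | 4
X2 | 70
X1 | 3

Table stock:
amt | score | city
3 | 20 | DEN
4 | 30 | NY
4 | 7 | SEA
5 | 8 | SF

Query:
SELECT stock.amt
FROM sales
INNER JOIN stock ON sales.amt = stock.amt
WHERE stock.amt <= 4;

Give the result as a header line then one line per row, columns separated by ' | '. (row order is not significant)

== RESULT ==
stock.amt
4
4
3

Derivation:
After JOIN stock (3 rows):
sales.code | sales.amt | stock.amt | stock.score | stock.city
Z2 | 4 | 4 | 30 | NY
Z2 | 4 | 4 | 7 | SEA
X1 | 3 | 3 | 20 | DEN
After WHERE (3 rows):
sales.code | sales.amt | stock.amt | stock.score | stock.city
Z2 | 4 | 4 | 30 | NY
Z2 | 4 | 4 | 7 | SEA
X1 | 3 | 3 | 20 | DEN
After SELECT (3 rows):
stock.amt
4
4
3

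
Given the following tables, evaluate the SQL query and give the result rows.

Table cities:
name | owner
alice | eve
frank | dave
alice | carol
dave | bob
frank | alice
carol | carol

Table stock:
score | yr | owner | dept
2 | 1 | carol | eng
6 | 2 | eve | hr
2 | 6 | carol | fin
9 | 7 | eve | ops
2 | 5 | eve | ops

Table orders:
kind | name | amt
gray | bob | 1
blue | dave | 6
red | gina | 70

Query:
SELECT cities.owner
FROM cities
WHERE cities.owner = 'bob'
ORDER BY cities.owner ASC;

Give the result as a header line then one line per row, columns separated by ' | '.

After WHERE (1 rows):
cities.name | cities.owner
dave | bob
After SELECT (1 rows):
cities.owner
bob
After ORDER BY (1 rows):
cities.owner
bob

== RESULT ==
cities.owner
bob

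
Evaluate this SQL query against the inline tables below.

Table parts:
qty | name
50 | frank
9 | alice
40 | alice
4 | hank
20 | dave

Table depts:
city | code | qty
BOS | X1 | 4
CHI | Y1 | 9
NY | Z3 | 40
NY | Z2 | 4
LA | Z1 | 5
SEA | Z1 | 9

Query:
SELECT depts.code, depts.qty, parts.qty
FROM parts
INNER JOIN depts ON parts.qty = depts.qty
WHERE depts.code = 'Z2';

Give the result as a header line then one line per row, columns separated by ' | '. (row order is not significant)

== RESULT ==
depts.code | depts.qty | parts.qty
Z2 | 4 | 4

Derivation:
After JOIN depts (5 rows):
parts.qty | parts.name | depts.city | depts.code | depts.qty
9 | alice | CHI | Y1 | 9
9 | alice | SEA | Z1 | 9
40 | alice | NY | Z3 | 40
4 | hank | BOS | X1 | 4
4 | hank | NY | Z2 | 4
After WHERE (1 rows):
parts.qty | parts.name | depts.city | depts.code | depts.qty
4 | hank | NY | Z2 | 4
After SELECT (1 rows):
depts.code | depts.qty | parts.qty
Z2 | 4 | 4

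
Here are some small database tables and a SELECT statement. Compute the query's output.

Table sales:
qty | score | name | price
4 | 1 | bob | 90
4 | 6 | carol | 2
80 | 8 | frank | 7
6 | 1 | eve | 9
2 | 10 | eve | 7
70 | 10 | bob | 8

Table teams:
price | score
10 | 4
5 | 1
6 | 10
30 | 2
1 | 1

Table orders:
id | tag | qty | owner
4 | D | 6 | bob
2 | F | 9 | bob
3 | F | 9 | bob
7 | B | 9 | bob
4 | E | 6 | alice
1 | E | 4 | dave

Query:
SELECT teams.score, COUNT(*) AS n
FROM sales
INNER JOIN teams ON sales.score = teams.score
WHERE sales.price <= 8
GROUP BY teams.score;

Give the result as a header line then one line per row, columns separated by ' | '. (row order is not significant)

== RESULT ==
teams.score | n
10 | 2

Derivation:
After JOIN teams (6 rows):
sales.qty | sales.score | sales.name | sales.price | teams.price | teams.score
4 | 1 | bob | 90 | 5 | 1
4 | 1 | bob | 90 | 1 | 1
6 | 1 | eve | 9 | 5 | 1
6 | 1 | eve | 9 | 1 | 1
2 | 10 | eve | 7 | 6 | 10
70 | 10 | bob | 8 | 6 | 10
After WHERE (2 rows):
sales.qty | sales.score | sales.name | sales.price | teams.price | teams.score
2 | 10 | eve | 7 | 6 | 10
70 | 10 | bob | 8 | 6 | 10
After GROUP BY (1 rows):
teams.score | n
10 | 2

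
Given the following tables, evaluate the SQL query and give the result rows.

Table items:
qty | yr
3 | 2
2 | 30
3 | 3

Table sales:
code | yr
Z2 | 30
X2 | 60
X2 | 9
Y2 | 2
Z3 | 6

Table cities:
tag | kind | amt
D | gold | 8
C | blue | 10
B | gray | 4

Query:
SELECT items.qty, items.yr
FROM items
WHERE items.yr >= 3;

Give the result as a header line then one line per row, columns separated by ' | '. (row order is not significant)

== RESULT ==
items.qty | items.yr
2 | 30
3 | 3

Derivation:
After WHERE (2 rows):
items.qty | items.yr
2 | 30
3 | 3
After SELECT (2 rows):
items.qty | items.yr
2 | 30
3 | 3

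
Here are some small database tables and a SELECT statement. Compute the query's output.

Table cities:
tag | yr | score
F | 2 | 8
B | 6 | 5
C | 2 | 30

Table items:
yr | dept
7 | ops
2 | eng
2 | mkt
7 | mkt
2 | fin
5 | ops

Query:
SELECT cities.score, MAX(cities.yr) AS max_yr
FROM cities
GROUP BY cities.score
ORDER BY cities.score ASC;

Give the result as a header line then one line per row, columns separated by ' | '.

After GROUP BY (3 rows):
cities.score | max_yr
8 | 2
5 | 6
30 | 2
After ORDER BY (3 rows):
cities.score | max_yr
5 | 6
8 | 2
30 | 2

== RESULT ==
cities.score | max_yr
5 | 6
8 | 2
30 | 2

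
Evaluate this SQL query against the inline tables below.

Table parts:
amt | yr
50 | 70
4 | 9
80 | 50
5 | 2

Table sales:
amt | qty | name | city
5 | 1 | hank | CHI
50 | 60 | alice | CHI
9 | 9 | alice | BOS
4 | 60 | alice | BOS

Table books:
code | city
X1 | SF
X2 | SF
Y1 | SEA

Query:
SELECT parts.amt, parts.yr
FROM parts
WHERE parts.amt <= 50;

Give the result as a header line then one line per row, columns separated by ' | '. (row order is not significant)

After WHERE (3 rows):
parts.amt | parts.yr
50 | 70
4 | 9
5 | 2
After SELECT (3 rows):
parts.amt | parts.yr
50 | 70
4 | 9
5 | 2

== RESULT ==
parts.amt | parts.yr
50 | 70
4 | 9
5 | 2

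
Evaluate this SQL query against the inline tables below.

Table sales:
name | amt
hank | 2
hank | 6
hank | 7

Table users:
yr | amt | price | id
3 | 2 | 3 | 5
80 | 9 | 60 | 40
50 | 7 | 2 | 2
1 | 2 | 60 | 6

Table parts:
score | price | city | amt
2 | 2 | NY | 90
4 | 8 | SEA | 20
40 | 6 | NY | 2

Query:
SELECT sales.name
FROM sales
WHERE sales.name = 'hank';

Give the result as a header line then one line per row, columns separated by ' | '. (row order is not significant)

== RESULT ==
sales.name
hank
hank
hank

Derivation:
After WHERE (3 rows):
sales.name | sales.amt
hank | 2
hank | 6
hank | 7
After SELECT (3 rows):
sales.name
hank
hank
hank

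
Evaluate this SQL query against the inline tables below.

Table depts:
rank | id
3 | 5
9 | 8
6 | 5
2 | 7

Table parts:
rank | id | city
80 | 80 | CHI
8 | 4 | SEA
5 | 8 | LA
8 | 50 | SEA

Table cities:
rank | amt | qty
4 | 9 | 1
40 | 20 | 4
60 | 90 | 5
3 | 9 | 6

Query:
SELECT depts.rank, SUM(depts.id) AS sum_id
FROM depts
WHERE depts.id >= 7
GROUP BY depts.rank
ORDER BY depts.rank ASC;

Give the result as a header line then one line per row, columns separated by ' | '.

After WHERE (2 rows):
depts.rank | depts.id
9 | 8
2 | 7
After GROUP BY (2 rows):
depts.rank | sum_id
9 | 8
2 | 7
After ORDER BY (2 rows):
depts.rank | sum_id
2 | 7
9 | 8

== RESULT ==
depts.rank | sum_id
2 | 7
9 | 8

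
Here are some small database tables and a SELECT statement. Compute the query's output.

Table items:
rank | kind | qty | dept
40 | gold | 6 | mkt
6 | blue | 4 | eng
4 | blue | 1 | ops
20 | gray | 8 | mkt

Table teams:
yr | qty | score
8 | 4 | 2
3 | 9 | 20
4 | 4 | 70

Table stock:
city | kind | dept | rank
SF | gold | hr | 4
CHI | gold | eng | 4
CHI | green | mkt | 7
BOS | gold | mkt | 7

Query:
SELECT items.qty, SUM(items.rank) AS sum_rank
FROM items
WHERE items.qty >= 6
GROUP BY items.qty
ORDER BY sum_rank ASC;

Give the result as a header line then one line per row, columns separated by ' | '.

== RESULT ==
items.qty | sum_rank
8 | 20
6 | 40

Derivation:
After WHERE (2 rows):
items.rank | items.kind | items.qty | items.dept
40 | gold | 6 | mkt
20 | gray | 8 | mkt
After GROUP BY (2 rows):
items.qty | sum_rank
6 | 40
8 | 20
After ORDER BY (2 rows):
items.qty | sum_rank
8 | 20
6 | 40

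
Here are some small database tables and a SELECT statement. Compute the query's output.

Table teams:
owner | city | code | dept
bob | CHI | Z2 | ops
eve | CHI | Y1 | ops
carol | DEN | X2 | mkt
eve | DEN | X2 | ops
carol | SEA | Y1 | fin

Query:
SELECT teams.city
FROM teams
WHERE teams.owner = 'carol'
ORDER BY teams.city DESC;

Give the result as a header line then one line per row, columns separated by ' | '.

== RESULT ==
teams.city
SEA
DEN

Derivation:
After WHERE (2 rows):
teams.owner | teams.city | teams.code | teams.dept
carol | DEN | X2 | mkt
carol | SEA | Y1 | fin
After SELECT (2 rows):
teams.city
DEN
SEA
After ORDER BY (2 rows):
teams.city
SEA
DEN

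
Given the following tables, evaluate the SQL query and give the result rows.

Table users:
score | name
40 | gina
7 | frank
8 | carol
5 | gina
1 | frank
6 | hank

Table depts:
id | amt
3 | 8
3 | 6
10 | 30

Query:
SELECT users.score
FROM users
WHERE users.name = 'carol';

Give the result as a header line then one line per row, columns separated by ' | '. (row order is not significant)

After WHERE (1 rows):
users.score | users.name
8 | carol
After SELECT (1 rows):
users.score
8

== RESULT ==
users.score
8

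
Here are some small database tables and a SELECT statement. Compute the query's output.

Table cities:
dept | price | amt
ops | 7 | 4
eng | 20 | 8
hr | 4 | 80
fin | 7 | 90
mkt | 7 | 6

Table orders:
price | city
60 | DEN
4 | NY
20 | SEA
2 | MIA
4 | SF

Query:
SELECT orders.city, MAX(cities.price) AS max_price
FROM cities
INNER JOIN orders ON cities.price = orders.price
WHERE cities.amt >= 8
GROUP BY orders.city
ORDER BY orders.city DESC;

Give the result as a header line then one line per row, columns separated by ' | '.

== RESULT ==
orders.city | max_price
SF | 4
SEA | 20
NY | 4

Derivation:
After JOIN orders (3 rows):
cities.dept | cities.price | cities.amt | orders.price | orders.city
eng | 20 | 8 | 20 | SEA
hr | 4 | 80 | 4 | NY
hr | 4 | 80 | 4 | SF
After WHERE (3 rows):
cities.dept | cities.price | cities.amt | orders.price | orders.city
eng | 20 | 8 | 20 | SEA
hr | 4 | 80 | 4 | NY
hr | 4 | 80 | 4 | SF
After GROUP BY (3 rows):
orders.city | max_price
SEA | 20
NY | 4
SF | 4
After ORDER BY (3 rows):
orders.city | max_price
SF | 4
SEA | 20
NY | 4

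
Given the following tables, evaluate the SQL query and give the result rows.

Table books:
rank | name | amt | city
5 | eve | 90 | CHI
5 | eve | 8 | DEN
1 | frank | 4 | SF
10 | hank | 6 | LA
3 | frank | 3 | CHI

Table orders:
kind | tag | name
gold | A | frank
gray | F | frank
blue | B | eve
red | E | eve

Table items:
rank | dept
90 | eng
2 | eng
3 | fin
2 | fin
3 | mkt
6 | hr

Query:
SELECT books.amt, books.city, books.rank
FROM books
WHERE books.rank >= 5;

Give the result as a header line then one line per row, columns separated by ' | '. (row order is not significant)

After WHERE (3 rows):
books.rank | books.name | books.amt | books.city
5 | eve | 90 | CHI
5 | eve | 8 | DEN
10 | hank | 6 | LA
After SELECT (3 rows):
books.amt | books.city | books.rank
90 | CHI | 5
8 | DEN | 5
6 | LA | 10

== RESULT ==
books.amt | books.city | books.rank
90 | CHI | 5
8 | DEN | 5
6 | LA | 10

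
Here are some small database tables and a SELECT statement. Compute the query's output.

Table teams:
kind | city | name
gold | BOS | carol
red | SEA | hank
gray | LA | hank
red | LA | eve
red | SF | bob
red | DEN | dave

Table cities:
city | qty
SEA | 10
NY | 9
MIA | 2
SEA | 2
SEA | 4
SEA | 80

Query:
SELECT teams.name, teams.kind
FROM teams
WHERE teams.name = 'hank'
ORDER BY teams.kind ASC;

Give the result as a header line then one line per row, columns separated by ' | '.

After WHERE (2 rows):
teams.kind | teams.city | teams.name
red | SEA | hank
gray | LA | hank
After SELECT (2 rows):
teams.name | teams.kind
hank | red
hank | gray
After ORDER BY (2 rows):
teams.name | teams.kind
hank | gray
hank | red

== RESULT ==
teams.name | teams.kind
hank | gray
hank | red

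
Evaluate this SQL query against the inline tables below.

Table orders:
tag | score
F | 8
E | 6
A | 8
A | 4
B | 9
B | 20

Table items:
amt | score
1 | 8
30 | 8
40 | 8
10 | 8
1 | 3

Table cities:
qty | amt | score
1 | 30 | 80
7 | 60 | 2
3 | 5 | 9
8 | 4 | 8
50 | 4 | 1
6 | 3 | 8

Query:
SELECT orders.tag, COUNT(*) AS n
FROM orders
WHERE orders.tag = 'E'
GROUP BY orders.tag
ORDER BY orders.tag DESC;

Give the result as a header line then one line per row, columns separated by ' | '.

== RESULT ==
orders.tag | n
E | 1

Derivation:
After WHERE (1 rows):
orders.tag | orders.score
E | 6
After GROUP BY (1 rows):
orders.tag | n
E | 1
After ORDER BY (1 rows):
orders.tag | n
E | 1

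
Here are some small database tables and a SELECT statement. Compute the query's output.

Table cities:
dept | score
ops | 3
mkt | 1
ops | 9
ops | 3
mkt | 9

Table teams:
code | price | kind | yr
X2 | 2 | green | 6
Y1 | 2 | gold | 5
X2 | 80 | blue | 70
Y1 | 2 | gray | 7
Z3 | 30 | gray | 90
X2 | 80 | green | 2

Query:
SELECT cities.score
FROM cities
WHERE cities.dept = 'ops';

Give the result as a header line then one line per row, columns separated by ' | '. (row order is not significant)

== RESULT ==
cities.score
3
9
3

Derivation:
After WHERE (3 rows):
cities.dept | cities.score
ops | 3
ops | 9
ops | 3
After SELECT (3 rows):
cities.score
3
9
3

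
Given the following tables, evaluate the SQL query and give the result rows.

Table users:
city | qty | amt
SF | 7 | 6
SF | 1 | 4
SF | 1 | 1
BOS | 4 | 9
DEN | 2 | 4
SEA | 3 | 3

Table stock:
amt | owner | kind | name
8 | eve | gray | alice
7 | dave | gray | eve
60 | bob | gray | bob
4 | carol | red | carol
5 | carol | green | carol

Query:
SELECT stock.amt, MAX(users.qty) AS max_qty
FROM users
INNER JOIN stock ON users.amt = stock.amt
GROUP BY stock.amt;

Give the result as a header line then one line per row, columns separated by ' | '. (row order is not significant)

After JOIN stock (2 rows):
users.city | users.qty | users.amt | stock.amt | stock.owner | stock.kind | stock.name
SF | 1 | 4 | 4 | carol | red | carol
DEN | 2 | 4 | 4 | carol | red | carol
After GROUP BY (1 rows):
stock.amt | max_qty
4 | 2

== RESULT ==
stock.amt | max_qty
4 | 2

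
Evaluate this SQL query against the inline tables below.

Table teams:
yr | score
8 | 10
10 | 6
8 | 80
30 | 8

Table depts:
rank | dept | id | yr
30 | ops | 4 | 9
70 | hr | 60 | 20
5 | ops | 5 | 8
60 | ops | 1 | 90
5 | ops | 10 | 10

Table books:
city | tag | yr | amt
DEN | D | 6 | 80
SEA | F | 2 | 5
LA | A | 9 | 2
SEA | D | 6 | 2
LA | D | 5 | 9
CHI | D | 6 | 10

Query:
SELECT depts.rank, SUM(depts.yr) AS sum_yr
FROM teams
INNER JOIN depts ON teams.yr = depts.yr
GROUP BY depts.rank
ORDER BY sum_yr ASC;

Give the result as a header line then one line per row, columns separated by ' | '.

After JOIN depts (3 rows):
teams.yr | teams.score | depts.rank | depts.dept | depts.id | depts.yr
8 | 10 | 5 | ops | 5 | 8
10 | 6 | 5 | ops | 10 | 10
8 | 80 | 5 | ops | 5 | 8
After GROUP BY (1 rows):
depts.rank | sum_yr
5 | 26
After ORDER BY (1 rows):
depts.rank | sum_yr
5 | 26

== RESULT ==
depts.rank | sum_yr
5 | 26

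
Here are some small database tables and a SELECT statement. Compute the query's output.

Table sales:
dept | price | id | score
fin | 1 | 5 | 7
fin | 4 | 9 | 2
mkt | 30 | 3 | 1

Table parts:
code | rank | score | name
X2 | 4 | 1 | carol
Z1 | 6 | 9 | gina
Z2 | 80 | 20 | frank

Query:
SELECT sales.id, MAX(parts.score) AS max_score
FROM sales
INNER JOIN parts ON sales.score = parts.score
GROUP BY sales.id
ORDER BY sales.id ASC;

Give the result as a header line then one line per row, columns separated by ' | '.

== RESULT ==
sales.id | max_score
3 | 1

Derivation:
After JOIN parts (1 rows):
sales.dept | sales.price | sales.id | sales.score | parts.code | parts.rank | parts.score | parts.name
mkt | 30 | 3 | 1 | X2 | 4 | 1 | carol
After GROUP BY (1 rows):
sales.id | max_score
3 | 1
After ORDER BY (1 rows):
sales.id | max_score
3 | 1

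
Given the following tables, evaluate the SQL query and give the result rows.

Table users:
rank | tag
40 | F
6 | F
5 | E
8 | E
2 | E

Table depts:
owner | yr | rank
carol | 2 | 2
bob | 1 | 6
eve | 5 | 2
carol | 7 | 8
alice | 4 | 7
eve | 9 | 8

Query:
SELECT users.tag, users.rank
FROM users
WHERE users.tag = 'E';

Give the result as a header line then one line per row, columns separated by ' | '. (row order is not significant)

== RESULT ==
users.tag | users.rank
E | 5
E | 8
E | 2

Derivation:
After WHERE (3 rows):
users.rank | users.tag
5 | E
8 | E
2 | E
After SELECT (3 rows):
users.tag | users.rank
E | 5
E | 8
E | 2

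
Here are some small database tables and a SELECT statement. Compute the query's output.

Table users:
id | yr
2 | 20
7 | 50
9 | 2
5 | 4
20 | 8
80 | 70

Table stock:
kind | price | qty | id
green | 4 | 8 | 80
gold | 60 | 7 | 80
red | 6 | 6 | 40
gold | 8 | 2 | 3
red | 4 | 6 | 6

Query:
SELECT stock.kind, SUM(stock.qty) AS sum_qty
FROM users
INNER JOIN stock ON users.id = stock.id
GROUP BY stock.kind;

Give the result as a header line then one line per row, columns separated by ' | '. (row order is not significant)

== RESULT ==
stock.kind | sum_qty
green | 8
gold | 7

Derivation:
After JOIN stock (2 rows):
users.id | users.yr | stock.kind | stock.price | stock.qty | stock.id
80 | 70 | green | 4 | 8 | 80
80 | 70 | gold | 60 | 7 | 80
After GROUP BY (2 rows):
stock.kind | sum_qty
green | 8
gold | 7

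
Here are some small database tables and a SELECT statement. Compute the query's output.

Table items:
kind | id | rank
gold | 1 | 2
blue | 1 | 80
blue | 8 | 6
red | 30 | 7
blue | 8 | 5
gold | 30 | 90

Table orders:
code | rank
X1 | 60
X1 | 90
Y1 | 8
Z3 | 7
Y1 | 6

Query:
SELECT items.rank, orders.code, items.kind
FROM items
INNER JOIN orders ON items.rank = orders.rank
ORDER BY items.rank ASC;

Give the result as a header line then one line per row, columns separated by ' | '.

After JOIN orders (3 rows):
items.kind | items.id | items.rank | orders.code | orders.rank
blue | 8 | 6 | Y1 | 6
red | 30 | 7 | Z3 | 7
gold | 30 | 90 | X1 | 90
After SELECT (3 rows):
items.rank | orders.code | items.kind
6 | Y1 | blue
7 | Z3 | red
90 | X1 | gold
After ORDER BY (3 rows):
items.rank | orders.code | items.kind
6 | Y1 | blue
7 | Z3 | red
90 | X1 | gold

== RESULT ==
items.rank | orders.code | items.kind
6 | Y1 | blue
7 | Z3 | red
90 | X1 | gold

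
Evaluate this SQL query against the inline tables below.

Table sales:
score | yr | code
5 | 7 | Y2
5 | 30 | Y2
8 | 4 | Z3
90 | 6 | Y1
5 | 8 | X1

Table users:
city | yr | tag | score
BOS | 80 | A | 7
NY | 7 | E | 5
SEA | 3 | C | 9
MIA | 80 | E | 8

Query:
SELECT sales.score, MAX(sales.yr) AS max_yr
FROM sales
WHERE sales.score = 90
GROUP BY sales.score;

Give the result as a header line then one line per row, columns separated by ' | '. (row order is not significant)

After WHERE (1 rows):
sales.score | sales.yr | sales.code
90 | 6 | Y1
After GROUP BY (1 rows):
sales.score | max_yr
90 | 6

== RESULT ==
sales.score | max_yr
90 | 6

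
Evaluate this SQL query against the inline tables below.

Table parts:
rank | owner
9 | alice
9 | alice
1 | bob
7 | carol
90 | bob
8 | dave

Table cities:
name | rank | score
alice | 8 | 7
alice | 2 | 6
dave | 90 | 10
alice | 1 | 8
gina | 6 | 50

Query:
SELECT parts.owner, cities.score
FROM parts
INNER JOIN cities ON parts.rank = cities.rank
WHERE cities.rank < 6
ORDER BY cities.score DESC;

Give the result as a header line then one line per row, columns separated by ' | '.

After JOIN cities (3 rows):
parts.rank | parts.owner | cities.name | cities.rank | cities.score
1 | bob | alice | 1 | 8
90 | bob | dave | 90 | 10
8 | dave | alice | 8 | 7
After WHERE (1 rows):
parts.rank | parts.owner | cities.name | cities.rank | cities.score
1 | bob | alice | 1 | 8
After SELECT (1 rows):
parts.owner | cities.score
bob | 8
After ORDER BY (1 rows):
parts.owner | cities.score
bob | 8

== RESULT ==
parts.owner | cities.score
bob | 8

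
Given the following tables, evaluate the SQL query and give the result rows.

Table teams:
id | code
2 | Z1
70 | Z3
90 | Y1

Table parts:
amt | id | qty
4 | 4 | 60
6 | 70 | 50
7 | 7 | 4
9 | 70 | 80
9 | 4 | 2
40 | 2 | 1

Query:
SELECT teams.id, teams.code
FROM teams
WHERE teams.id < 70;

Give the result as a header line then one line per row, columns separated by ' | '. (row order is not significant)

After WHERE (1 rows):
teams.id | teams.code
2 | Z1
After SELECT (1 rows):
teams.id | teams.code
2 | Z1

== RESULT ==
teams.id | teams.code
2 | Z1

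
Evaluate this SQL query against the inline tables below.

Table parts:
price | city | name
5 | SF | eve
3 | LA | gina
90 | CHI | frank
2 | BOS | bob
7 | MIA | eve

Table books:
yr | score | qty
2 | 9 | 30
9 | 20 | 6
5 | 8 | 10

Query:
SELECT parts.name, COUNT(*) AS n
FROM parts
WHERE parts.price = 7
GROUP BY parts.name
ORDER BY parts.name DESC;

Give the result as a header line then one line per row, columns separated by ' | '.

== RESULT ==
parts.name | n
eve | 1

Derivation:
After WHERE (1 rows):
parts.price | parts.city | parts.name
7 | MIA | eve
After GROUP BY (1 rows):
parts.name | n
eve | 1
After ORDER BY (1 rows):
parts.name | n
eve | 1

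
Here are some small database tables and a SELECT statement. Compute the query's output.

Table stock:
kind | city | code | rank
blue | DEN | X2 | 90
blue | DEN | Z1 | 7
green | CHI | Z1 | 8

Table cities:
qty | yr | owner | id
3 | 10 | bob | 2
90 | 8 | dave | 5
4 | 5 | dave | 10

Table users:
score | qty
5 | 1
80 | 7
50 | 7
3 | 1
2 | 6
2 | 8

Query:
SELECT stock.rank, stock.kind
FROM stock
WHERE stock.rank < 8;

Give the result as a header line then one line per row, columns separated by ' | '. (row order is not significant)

== RESULT ==
stock.rank | stock.kind
7 | blue

Derivation:
After WHERE (1 rows):
stock.kind | stock.city | stock.code | stock.rank
blue | DEN | Z1 | 7
After SELECT (1 rows):
stock.rank | stock.kind
7 | blue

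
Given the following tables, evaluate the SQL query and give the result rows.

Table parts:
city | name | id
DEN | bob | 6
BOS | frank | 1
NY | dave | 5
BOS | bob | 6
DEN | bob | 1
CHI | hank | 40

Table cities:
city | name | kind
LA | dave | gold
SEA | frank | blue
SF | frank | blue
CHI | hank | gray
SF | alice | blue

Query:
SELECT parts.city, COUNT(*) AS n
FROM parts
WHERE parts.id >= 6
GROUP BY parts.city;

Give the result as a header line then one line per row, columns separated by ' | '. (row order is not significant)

After WHERE (3 rows):
parts.city | parts.name | parts.id
DEN | bob | 6
BOS | bob | 6
CHI | hank | 40
After GROUP BY (3 rows):
parts.city | n
DEN | 1
BOS | 1
CHI | 1

== RESULT ==
parts.city | n
DEN | 1
BOS | 1
CHI | 1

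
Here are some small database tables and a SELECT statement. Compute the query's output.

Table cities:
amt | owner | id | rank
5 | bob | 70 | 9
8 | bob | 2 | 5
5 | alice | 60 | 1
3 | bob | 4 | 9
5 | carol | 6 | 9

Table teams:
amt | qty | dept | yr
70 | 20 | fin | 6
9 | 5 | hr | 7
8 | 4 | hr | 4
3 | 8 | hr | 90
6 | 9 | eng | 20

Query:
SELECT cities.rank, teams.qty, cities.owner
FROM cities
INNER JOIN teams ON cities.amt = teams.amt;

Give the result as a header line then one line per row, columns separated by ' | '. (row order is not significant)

== RESULT ==
cities.rank | teams.qty | cities.owner
5 | 4 | bob
9 | 8 | bob

Derivation:
After JOIN teams (2 rows):
cities.amt | cities.owner | cities.id | cities.rank | teams.amt | teams.qty | teams.dept | teams.yr
8 | bob | 2 | 5 | 8 | 4 | hr | 4
3 | bob | 4 | 9 | 3 | 8 | hr | 90
After SELECT (2 rows):
cities.rank | teams.qty | cities.owner
5 | 4 | bob
9 | 8 | bob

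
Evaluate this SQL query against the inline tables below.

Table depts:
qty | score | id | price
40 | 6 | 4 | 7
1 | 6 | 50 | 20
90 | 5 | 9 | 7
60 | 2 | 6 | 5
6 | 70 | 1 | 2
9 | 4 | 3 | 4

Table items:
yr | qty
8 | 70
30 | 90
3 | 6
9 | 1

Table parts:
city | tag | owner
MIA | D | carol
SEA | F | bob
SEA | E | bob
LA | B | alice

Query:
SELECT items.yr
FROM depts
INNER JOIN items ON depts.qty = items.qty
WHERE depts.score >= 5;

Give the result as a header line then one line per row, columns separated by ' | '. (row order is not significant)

After JOIN items (3 rows):
depts.qty | depts.score | depts.id | depts.price | items.yr | items.qty
1 | 6 | 50 | 20 | 9 | 1
90 | 5 | 9 | 7 | 30 | 90
6 | 70 | 1 | 2 | 3 | 6
After WHERE (3 rows):
depts.qty | depts.score | depts.id | depts.price | items.yr | items.qty
1 | 6 | 50 | 20 | 9 | 1
90 | 5 | 9 | 7 | 30 | 90
6 | 70 | 1 | 2 | 3 | 6
After SELECT (3 rows):
items.yr
9
30
3

== RESULT ==
items.yr
9
30
3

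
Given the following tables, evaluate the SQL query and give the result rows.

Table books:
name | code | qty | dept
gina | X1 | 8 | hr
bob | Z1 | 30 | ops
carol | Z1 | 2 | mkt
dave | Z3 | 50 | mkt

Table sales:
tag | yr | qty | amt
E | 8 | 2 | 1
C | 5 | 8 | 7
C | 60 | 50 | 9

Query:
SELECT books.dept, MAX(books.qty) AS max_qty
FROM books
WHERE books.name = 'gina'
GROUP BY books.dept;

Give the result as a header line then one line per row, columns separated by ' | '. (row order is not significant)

After WHERE (1 rows):
books.name | books.code | books.qty | books.dept
gina | X1 | 8 | hr
After GROUP BY (1 rows):
books.dept | max_qty
hr | 8

== RESULT ==
books.dept | max_qty
hr | 8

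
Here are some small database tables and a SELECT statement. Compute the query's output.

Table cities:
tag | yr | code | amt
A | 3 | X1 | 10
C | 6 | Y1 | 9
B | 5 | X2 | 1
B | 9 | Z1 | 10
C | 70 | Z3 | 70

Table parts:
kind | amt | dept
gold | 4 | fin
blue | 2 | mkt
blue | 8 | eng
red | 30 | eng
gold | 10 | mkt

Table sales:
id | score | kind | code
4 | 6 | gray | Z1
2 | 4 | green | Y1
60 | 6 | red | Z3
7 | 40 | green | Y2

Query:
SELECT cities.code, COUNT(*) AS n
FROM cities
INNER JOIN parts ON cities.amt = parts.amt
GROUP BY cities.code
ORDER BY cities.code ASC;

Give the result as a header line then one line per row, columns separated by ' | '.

== RESULT ==
cities.code | n
X1 | 1
Z1 | 1

Derivation:
After JOIN parts (2 rows):
cities.tag | cities.yr | cities.code | cities.amt | parts.kind | parts.amt | parts.dept
A | 3 | X1 | 10 | gold | 10 | mkt
B | 9 | Z1 | 10 | gold | 10 | mkt
After GROUP BY (2 rows):
cities.code | n
X1 | 1
Z1 | 1
After ORDER BY (2 rows):
cities.code | n
X1 | 1
Z1 | 1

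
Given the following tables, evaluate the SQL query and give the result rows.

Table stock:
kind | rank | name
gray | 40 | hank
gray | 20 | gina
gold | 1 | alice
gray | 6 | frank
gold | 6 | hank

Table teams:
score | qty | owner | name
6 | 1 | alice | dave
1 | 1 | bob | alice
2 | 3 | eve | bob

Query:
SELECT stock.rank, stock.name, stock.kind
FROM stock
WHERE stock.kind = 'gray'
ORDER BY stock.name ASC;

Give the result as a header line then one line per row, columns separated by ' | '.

== RESULT ==
stock.rank | stock.name | stock.kind
6 | frank | gray
20 | gina | gray
40 | hank | gray

Derivation:
After WHERE (3 rows):
stock.kind | stock.rank | stock.name
gray | 40 | hank
gray | 20 | gina
gray | 6 | frank
After SELECT (3 rows):
stock.rank | stock.name | stock.kind
40 | hank | gray
20 | gina | gray
6 | frank | gray
After ORDER BY (3 rows):
stock.rank | stock.name | stock.kind
6 | frank | gray
20 | gina | gray
40 | hank | gray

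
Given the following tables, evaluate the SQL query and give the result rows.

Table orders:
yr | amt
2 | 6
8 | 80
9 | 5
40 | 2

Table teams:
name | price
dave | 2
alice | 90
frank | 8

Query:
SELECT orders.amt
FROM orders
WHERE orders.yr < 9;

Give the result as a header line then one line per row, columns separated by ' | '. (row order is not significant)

After WHERE (2 rows):
orders.yr | orders.amt
2 | 6
8 | 80
After SELECT (2 rows):
orders.amt
6
80

== RESULT ==
orders.amt
6
80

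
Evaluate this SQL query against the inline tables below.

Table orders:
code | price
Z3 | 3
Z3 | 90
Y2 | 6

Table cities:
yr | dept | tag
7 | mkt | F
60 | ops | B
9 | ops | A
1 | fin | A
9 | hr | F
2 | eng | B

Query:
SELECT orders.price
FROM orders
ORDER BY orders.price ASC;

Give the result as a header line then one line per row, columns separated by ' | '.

== RESULT ==
orders.price
3
6
90

Derivation:
After SELECT (3 rows):
orders.price
3
90
6
After ORDER BY (3 rows):
orders.price
3
6
90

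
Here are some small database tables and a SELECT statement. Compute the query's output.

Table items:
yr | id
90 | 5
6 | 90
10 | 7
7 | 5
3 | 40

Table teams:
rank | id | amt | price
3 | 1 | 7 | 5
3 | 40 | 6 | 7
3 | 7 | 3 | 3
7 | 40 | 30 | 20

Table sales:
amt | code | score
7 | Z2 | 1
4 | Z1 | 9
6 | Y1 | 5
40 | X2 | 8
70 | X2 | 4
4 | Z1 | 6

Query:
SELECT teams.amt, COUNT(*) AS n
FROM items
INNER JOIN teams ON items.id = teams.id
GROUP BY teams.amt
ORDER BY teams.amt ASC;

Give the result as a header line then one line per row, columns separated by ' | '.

== RESULT ==
teams.amt | n
3 | 1
6 | 1
30 | 1

Derivation:
After JOIN teams (3 rows):
items.yr | items.id | teams.rank | teams.id | teams.amt | teams.price
10 | 7 | 3 | 7 | 3 | 3
3 | 40 | 3 | 40 | 6 | 7
3 | 40 | 7 | 40 | 30 | 20
After GROUP BY (3 rows):
teams.amt | n
3 | 1
6 | 1
30 | 1
After ORDER BY (3 rows):
teams.amt | n
3 | 1
6 | 1
30 | 1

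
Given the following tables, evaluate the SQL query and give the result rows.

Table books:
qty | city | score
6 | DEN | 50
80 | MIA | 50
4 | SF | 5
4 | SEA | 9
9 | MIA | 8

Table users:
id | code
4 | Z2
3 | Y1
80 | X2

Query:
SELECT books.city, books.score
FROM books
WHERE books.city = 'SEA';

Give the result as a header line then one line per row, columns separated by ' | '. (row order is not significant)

== RESULT ==
books.city | books.score
SEA | 9

Derivation:
After WHERE (1 rows):
books.qty | books.city | books.score
4 | SEA | 9
After SELECT (1 rows):
books.city | books.score
SEA | 9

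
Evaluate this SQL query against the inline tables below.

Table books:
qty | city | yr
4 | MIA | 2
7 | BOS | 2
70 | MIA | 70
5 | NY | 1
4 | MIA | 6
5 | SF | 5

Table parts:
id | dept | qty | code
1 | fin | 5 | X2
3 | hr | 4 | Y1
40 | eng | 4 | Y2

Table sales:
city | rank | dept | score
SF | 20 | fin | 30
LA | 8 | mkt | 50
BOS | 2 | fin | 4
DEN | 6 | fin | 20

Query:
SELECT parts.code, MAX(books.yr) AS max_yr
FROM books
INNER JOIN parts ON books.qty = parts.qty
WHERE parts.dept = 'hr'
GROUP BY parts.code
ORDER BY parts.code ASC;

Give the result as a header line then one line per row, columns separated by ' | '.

After JOIN parts (6 rows):
books.qty | books.city | books.yr | parts.id | parts.dept | parts.qty | parts.code
4 | MIA | 2 | 3 | hr | 4 | Y1
4 | MIA | 2 | 40 | eng | 4 | Y2
5 | NY | 1 | 1 | fin | 5 | X2
4 | MIA | 6 | 3 | hr | 4 | Y1
4 | MIA | 6 | 40 | eng | 4 | Y2
5 | SF | 5 | 1 | fin | 5 | X2
After WHERE (2 rows):
books.qty | books.city | books.yr | parts.id | parts.dept | parts.qty | parts.code
4 | MIA | 2 | 3 | hr | 4 | Y1
4 | MIA | 6 | 3 | hr | 4 | Y1
After GROUP BY (1 rows):
parts.code | max_yr
Y1 | 6
After ORDER BY (1 rows):
parts.code | max_yr
Y1 | 6

== RESULT ==
parts.code | max_yr
Y1 | 6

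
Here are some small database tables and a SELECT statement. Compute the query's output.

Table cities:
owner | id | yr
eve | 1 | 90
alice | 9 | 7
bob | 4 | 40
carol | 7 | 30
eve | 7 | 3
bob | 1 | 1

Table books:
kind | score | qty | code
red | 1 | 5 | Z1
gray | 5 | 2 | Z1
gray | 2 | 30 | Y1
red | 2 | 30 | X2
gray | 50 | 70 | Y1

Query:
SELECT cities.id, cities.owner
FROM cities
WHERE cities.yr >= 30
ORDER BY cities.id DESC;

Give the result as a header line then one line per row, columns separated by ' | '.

== RESULT ==
cities.id | cities.owner
7 | carol
4 | bob
1 | eve

Derivation:
After WHERE (3 rows):
cities.owner | cities.id | cities.yr
eve | 1 | 90
bob | 4 | 40
carol | 7 | 30
After SELECT (3 rows):
cities.id | cities.owner
1 | eve
4 | bob
7 | carol
After ORDER BY (3 rows):
cities.id | cities.owner
7 | carol
4 | bob
1 | eve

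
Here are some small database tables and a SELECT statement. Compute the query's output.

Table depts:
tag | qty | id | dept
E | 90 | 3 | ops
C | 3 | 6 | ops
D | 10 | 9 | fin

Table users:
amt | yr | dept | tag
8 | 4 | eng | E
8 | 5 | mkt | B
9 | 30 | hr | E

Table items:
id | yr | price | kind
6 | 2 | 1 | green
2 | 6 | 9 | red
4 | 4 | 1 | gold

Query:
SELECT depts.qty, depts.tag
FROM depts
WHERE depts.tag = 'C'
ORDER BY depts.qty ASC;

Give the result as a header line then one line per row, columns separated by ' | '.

== RESULT ==
depts.qty | depts.tag
3 | C

Derivation:
After WHERE (1 rows):
depts.tag | depts.qty | depts.id | depts.dept
C | 3 | 6 | ops
After SELECT (1 rows):
depts.qty | depts.tag
3 | C
After ORDER BY (1 rows):
depts.qty | depts.tag
3 | C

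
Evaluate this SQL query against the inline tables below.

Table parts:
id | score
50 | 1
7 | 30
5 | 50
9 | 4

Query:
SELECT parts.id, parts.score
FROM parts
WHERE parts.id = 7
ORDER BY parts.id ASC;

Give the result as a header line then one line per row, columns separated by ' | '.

After WHERE (1 rows):
parts.id | parts.score
7 | 30
After SELECT (1 rows):
parts.id | parts.score
7 | 30
After ORDER BY (1 rows):
parts.id | parts.score
7 | 30

== RESULT ==
parts.id | parts.score
7 | 30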